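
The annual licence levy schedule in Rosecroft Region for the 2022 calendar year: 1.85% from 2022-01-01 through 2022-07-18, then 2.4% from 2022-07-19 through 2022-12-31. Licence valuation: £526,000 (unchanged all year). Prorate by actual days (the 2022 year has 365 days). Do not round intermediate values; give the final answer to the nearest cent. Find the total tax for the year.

2022-01-01 to 2022-07-18: 199 days at 1.85% → £526,000 × 1.85% × 199/365 = £5,305.3945
2022-07-19 to 2022-12-31: 166 days at 2.4% → £526,000 × 2.4% × 166/365 = £5,741.3260
Total = £11,046.7205

£11,046.72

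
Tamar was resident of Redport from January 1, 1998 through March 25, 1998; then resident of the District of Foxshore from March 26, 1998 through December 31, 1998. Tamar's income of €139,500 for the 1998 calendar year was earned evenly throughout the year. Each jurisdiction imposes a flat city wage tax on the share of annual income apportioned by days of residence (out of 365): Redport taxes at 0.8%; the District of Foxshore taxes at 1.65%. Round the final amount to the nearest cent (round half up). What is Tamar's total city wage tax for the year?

Redport, January 1 – March 25, 1998: 84 days → €139,500 × 0.8% × 84/365 = €256.8329
The District of Foxshore, March 26 – December 31, 1998: 281 days → €139,500 × 1.65% × 281/365 = €1,772.0322
Total = €2,028.8651

€2,028.87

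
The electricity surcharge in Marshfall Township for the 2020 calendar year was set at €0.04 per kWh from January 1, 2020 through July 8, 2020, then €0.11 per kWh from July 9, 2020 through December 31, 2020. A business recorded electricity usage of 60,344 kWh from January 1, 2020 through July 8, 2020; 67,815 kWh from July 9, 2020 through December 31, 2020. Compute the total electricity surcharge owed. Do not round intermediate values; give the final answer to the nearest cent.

€9873.41

January 1 – July 8, 2020: 60,344 kWh at €0.04/kWh → €2413.76
July 9 – December 31, 2020: 67,815 kWh at €0.11/kWh → €7459.65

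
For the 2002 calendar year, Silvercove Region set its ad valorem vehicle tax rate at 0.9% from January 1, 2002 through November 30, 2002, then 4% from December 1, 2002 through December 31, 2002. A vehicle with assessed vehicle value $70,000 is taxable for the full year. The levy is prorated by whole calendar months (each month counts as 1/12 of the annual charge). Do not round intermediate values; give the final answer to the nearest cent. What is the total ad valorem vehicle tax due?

$810.83

January 1 – November 30, 2002: 11 months at 0.9% → $70,000 × 0.9% × 11/12 = $577.5000
December 1 – December 31, 2002: 1 month at 4% → $70,000 × 4% × 1/12 = $233.3333
Total = $810.8333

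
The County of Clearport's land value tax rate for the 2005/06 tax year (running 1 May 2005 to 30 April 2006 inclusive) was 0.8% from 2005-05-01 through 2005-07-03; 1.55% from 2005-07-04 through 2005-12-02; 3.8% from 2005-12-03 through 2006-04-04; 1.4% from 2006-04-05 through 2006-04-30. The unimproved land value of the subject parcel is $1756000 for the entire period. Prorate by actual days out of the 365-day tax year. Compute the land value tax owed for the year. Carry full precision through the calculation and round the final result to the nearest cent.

2005-05-01 to 2005-07-03: 64 days at 0.8% → $1756000 × 0.8% × 64/365 = $2463.2110
2005-07-04 to 2005-12-02: 152 days at 1.55% → $1756000 × 1.55% × 152/365 = $11334.6192
2005-12-03 to 2006-04-04: 123 days at 3.8% → $1756000 × 3.8% × 123/365 = $22486.4219
2006-04-05 to 2006-04-30: 26 days at 1.4% → $1756000 × 1.4% × 26/365 = $1751.1890
Total = $38035.4411

$38035.44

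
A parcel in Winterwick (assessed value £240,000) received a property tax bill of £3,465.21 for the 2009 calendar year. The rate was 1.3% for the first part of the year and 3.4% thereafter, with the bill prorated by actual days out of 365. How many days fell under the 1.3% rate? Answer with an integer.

340 days

Let d = days at the first rate; then 365 − d days at the second rate.
£240,000 × [1.3%·d + 3.4%·(365−d)] / 365 = £3,465.21
Solving gives d = 340, so the new rate took effect on 7 Dec 2009.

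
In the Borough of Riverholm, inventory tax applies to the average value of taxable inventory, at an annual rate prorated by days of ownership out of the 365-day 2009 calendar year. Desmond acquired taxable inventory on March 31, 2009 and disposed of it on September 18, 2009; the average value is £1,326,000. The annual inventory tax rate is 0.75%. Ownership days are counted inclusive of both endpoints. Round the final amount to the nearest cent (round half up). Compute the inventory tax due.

£4,686.41

Days held (March 31 – September 18, 2009): 172 out of 365
Tax = £1,326,000 × 0.75% × 172/365 = £4,686.4110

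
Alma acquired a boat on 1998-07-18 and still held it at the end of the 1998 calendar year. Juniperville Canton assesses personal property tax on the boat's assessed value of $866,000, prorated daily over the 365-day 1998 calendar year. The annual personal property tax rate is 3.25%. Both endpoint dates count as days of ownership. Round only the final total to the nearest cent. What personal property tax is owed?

Days held (1998-07-18 to 1998-12-31): 167 out of 365
Tax = $866,000 × 3.25% × 167/365 = $12,877.3014

$12,877.30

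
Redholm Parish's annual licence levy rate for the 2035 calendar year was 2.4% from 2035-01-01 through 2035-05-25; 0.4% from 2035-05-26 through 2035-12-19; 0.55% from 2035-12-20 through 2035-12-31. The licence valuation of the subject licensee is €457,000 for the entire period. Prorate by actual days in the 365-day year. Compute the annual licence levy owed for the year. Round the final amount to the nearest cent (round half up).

2035-01-01 to 2035-05-25: 145 days at 2.4% → €457,000 × 2.4% × 145/365 = €4,357.1507
2035-05-26 to 2035-12-19: 208 days at 0.4% → €457,000 × 0.4% × 208/365 = €1,041.7096
2035-12-20 to 2035-12-31: 12 days at 0.55% → €457,000 × 0.55% × 12/365 = €82.6356
Total = €5,481.4959

€5,481.50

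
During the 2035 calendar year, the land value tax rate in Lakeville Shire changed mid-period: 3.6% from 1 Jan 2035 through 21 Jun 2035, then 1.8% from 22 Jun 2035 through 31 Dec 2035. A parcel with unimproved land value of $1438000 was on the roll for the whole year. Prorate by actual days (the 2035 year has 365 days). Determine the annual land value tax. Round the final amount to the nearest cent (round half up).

$38081.39

1 Jan – 21 Jun 2035: 172 days at 3.6% → $1438000 × 3.6% × 172/365 = $24394.7836
22 Jun – 31 Dec 2035: 193 days at 1.8% → $1438000 × 1.8% × 193/365 = $13686.6082
Total = $38081.3918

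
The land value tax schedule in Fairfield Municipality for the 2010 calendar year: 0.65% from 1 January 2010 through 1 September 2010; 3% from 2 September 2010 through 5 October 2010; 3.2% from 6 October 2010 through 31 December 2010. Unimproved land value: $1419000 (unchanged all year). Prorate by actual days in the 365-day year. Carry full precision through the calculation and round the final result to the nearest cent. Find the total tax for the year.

1 January – 1 September 2010: 244 days at 0.65% → $1419000 × 0.65% × 244/365 = $6165.8466
2 September – 5 October 2010: 34 days at 3% → $1419000 × 3% × 34/365 = $3965.4247
6 October – 31 December 2010: 87 days at 3.2% → $1419000 × 3.2% × 87/365 = $10823.2767
Total = $20954.5479

$20954.55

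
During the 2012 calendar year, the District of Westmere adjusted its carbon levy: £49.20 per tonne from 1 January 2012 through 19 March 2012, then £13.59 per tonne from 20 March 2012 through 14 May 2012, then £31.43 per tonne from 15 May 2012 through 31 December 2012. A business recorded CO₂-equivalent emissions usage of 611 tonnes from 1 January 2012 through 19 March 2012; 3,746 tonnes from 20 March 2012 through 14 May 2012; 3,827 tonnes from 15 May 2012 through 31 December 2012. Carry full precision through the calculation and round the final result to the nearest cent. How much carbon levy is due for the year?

£201,251.95

1 January – 19 March 2012: 611 tonnes at £49.20/tonne → £30,061.20
20 March – 14 May 2012: 3,746 tonnes at £13.59/tonne → £50,908.14
15 May – 31 December 2012: 3,827 tonnes at £31.43/tonne → £120,282.61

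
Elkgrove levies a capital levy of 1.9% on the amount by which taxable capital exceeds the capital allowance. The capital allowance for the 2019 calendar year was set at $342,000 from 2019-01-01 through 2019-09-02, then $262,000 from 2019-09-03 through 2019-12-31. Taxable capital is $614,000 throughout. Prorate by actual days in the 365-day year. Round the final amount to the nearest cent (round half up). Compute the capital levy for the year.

$5,667.73

2019-01-01 to 2019-09-02: 245 days, exemption $342,000 → ($614,000 − $342,000) × 1.9% × 245/365 = $3,468.9315
2019-09-03 to 2019-12-31: 120 days, exemption $262,000 → ($614,000 − $262,000) × 1.9% × 120/365 = $2,198.7945
Total = $5,667.7260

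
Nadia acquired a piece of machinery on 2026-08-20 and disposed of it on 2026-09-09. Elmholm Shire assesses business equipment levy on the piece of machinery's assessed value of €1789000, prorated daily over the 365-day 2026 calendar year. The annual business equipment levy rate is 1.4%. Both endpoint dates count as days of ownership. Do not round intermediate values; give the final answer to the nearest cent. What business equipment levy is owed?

€1441.00

Days held (2026-08-20 to 2026-09-09): 21 out of 365
Tax = €1789000 × 1.4% × 21/365 = €1441.0027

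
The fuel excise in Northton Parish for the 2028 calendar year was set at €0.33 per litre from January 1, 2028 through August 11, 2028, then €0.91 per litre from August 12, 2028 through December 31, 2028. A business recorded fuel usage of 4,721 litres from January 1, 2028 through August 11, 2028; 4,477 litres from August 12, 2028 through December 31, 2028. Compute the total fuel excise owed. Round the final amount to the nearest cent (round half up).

€5,632.00

January 1 – August 11, 2028: 4,721 litres at €0.33/litre → €1,557.93
August 12 – December 31, 2028: 4,477 litres at €0.91/litre → €4,074.07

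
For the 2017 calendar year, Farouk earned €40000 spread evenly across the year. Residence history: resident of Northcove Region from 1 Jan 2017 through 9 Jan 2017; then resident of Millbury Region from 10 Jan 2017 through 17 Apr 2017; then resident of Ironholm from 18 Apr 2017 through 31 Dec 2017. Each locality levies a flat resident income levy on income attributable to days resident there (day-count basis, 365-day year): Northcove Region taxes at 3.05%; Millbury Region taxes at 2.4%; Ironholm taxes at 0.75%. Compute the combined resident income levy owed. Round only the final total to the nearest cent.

€499.89

Northcove Region, 1 Jan – 9 Jan 2017: 9 days → €40000 × 3.05% × 9/365 = €30.0822
Millbury Region, 10 Jan – 17 Apr 2017: 98 days → €40000 × 2.4% × 98/365 = €257.7534
Ironholm, 18 Apr – 31 Dec 2017: 258 days → €40000 × 0.75% × 258/365 = €212.0548
Total = €499.8904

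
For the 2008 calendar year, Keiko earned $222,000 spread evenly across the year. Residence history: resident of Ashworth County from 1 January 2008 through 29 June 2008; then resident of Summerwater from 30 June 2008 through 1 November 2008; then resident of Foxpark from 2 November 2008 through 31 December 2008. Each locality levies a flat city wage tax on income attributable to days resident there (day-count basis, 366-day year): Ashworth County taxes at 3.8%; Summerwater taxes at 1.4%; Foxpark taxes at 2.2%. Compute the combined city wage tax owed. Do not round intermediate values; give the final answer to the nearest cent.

$6,034.03

Ashworth County, 1 January – 29 June 2008: 181 days → $222,000 × 3.8% × 181/366 = $4,171.9016
Summerwater, 30 June – 1 November 2008: 125 days → $222,000 × 1.4% × 125/366 = $1,061.4754
Foxpark, 2 November – 31 December 2008: 60 days → $222,000 × 2.2% × 60/366 = $800.6557
Total = $6,034.0328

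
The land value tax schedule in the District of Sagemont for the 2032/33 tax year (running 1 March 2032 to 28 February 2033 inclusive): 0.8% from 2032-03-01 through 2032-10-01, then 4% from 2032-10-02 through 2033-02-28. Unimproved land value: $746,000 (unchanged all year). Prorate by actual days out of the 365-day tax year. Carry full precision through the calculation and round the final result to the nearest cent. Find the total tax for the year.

$15,778.41

2032-03-01 to 2032-10-01: 215 days at 0.8% → $746,000 × 0.8% × 215/365 = $3,515.3973
2032-10-02 to 2033-02-28: 150 days at 4% → $746,000 × 4% × 150/365 = $12,263.0137
Total = $15,778.4110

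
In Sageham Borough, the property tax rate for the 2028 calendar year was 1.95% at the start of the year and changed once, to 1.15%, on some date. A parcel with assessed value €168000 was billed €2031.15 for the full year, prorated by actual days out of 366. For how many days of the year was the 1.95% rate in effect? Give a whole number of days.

27 days

Let d = days at the first rate; then 366 − d days at the second rate.
€168000 × [1.95%·d + 1.15%·(366−d)] / 366 = €2031.15
Solving gives d = 27, so the new rate took effect on 28 Jan 2028.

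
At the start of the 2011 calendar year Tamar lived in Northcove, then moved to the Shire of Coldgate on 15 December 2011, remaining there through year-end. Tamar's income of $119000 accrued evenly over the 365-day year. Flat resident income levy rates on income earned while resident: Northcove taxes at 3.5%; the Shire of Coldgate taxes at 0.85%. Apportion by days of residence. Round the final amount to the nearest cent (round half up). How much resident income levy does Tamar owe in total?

Northcove, 1 January – 14 December 2011: 348 days → $119000 × 3.5% × 348/365 = $3971.0137
The Shire of Coldgate, 15 December – 31 December 2011: 17 days → $119000 × 0.85% × 17/365 = $47.1110
Total = $4018.1247

$4018.12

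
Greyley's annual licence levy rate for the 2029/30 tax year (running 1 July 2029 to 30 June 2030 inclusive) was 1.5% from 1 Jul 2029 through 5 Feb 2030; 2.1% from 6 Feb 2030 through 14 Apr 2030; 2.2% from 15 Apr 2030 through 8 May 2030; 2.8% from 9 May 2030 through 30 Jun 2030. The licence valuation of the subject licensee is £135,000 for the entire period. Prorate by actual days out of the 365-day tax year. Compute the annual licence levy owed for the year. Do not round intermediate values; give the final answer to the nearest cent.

1 Jul 2029 – 5 Feb 2030: 220 days at 1.5% → £135,000 × 1.5% × 220/365 = £1,220.5479
6 Feb – 14 Apr 2030: 68 days at 2.1% → £135,000 × 2.1% × 68/365 = £528.1644
15 Apr – 8 May 2030: 24 days at 2.2% → £135,000 × 2.2% × 24/365 = £195.2877
9 May – 30 Jun 2030: 53 days at 2.8% → £135,000 × 2.8% × 53/365 = £548.8767
Total = £2,492.8767

£2,492.88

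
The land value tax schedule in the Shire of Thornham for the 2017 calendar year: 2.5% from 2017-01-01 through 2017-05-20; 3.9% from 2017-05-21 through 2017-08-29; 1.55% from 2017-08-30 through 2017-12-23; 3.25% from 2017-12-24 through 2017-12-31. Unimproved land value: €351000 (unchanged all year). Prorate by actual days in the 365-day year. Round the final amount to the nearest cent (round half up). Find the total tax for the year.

€9132.73

2017-01-01 to 2017-05-20: 140 days at 2.5% → €351000 × 2.5% × 140/365 = €3365.7534
2017-05-21 to 2017-08-29: 101 days at 3.9% → €351000 × 3.9% × 101/365 = €3787.9151
2017-08-30 to 2017-12-23: 116 days at 1.55% → €351000 × 1.55% × 116/365 = €1729.0356
2017-12-24 to 2017-12-31: 8 days at 3.25% → €351000 × 3.25% × 8/365 = €250.0274
Total = €9132.7315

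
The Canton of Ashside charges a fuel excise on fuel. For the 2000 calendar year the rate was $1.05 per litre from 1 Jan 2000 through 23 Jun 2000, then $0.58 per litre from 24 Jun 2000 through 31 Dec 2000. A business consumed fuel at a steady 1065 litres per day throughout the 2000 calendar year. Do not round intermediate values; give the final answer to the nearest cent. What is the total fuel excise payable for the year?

1 Jan – 23 Jun 2000: 175 days × 1065 litres/day = 186,375 litres at $1.05/litre → $195693.75
24 Jun – 31 Dec 2000: 191 days × 1065 litres/day = 203,415 litres at $0.58/litre → $117980.70

$313674.45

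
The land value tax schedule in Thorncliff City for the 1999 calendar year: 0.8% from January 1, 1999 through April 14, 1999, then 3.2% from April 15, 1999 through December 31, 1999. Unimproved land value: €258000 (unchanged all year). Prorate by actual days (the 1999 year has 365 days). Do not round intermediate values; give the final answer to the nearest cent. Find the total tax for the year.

€6491.70

January 1 – April 14, 1999: 104 days at 0.8% → €258000 × 0.8% × 104/365 = €588.0986
April 15 – December 31, 1999: 261 days at 3.2% → €258000 × 3.2% × 261/365 = €5903.6055
Total = €6491.7041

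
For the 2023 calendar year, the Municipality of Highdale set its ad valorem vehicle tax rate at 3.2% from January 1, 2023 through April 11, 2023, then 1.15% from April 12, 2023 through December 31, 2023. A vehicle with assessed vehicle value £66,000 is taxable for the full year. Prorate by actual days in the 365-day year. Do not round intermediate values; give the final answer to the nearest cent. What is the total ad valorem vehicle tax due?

January 1 – April 11, 2023: 101 days at 3.2% → £66,000 × 3.2% × 101/365 = £584.4164
April 12 – December 31, 2023: 264 days at 1.15% → £66,000 × 1.15% × 264/365 = £548.9753
Total = £1,133.3918

£1,133.39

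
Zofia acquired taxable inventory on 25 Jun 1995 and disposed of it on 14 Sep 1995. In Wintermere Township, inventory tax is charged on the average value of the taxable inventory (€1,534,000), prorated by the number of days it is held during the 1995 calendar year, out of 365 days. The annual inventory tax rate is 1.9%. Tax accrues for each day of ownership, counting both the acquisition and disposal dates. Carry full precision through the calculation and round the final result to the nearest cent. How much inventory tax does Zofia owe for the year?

Days held (25 Jun – 14 Sep 1995): 82 out of 365
Tax = €1,534,000 × 1.9% × 82/365 = €6,547.8685

€6,547.87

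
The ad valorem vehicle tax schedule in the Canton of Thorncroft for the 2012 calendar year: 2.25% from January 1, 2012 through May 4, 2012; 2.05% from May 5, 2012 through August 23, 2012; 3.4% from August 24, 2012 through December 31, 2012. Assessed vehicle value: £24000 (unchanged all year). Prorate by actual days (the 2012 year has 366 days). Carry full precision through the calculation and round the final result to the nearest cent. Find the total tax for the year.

January 1 – May 4, 2012: 125 days at 2.25% → £24000 × 2.25% × 125/366 = £184.4262
May 5 – August 23, 2012: 111 days at 2.05% → £24000 × 2.05% × 111/366 = £149.2131
August 24 – December 31, 2012: 130 days at 3.4% → £24000 × 3.4% × 130/366 = £289.8361
Total = £623.4754

£623.48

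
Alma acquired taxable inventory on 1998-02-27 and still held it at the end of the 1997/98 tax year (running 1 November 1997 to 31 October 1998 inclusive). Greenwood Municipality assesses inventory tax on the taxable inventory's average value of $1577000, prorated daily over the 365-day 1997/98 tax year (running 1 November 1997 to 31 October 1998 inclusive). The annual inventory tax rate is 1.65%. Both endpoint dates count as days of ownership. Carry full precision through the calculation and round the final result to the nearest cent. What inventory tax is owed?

Days held (1998-02-27 to 1998-10-31): 247 out of 365
Tax = $1577000 × 1.65% × 247/365 = $17608.3932

$17608.39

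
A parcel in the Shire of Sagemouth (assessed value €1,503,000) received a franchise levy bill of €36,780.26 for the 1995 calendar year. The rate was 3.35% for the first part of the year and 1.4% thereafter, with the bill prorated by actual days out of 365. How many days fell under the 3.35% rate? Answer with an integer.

Let d = days at the first rate; then 365 − d days at the second rate.
€1,503,000 × [3.35%·d + 1.4%·(365−d)] / 365 = €36,780.26
Solving gives d = 196, so the new rate took effect on 16 July 1995.

196 days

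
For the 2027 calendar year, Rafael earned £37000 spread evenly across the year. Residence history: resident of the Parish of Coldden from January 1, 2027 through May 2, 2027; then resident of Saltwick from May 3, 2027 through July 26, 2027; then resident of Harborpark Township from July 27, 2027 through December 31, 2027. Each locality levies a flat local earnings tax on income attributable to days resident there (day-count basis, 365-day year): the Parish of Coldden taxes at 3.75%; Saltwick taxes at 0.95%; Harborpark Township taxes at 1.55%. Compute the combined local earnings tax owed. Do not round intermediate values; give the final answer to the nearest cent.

£793.88

The Parish of Coldden, January 1 – May 2, 2027: 122 days → £37000 × 3.75% × 122/365 = £463.7671
Saltwick, May 3 – July 26, 2027: 85 days → £37000 × 0.95% × 85/365 = £81.8562
Harborpark Township, July 27 – December 31, 2027: 158 days → £37000 × 1.55% × 158/365 = £248.2548
Total = £793.8781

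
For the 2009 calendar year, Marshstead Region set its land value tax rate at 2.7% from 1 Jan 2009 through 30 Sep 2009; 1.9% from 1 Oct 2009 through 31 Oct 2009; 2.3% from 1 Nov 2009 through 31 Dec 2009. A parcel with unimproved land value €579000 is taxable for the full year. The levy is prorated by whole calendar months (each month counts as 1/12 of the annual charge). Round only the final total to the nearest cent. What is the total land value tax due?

1 Jan – 30 Sep 2009: 9 months at 2.7% → €579000 × 2.7% × 9/12 = €11724.7500
1 Oct – 31 Oct 2009: 1 month at 1.9% → €579000 × 1.9% × 1/12 = €916.7500
1 Nov – 31 Dec 2009: 2 months at 2.3% → €579000 × 2.3% × 2/12 = €2219.5000
Total = €14861.0000

€14861.00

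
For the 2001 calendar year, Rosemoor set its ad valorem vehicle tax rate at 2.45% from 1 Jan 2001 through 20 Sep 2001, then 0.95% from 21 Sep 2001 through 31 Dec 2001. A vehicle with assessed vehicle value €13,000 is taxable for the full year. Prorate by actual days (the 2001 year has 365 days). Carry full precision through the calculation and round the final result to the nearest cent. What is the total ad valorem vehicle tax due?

€264.01

1 Jan – 20 Sep 2001: 263 days at 2.45% → €13,000 × 2.45% × 263/365 = €229.4945
21 Sep – 31 Dec 2001: 102 days at 0.95% → €13,000 × 0.95% × 102/365 = €34.5123
Total = €264.0068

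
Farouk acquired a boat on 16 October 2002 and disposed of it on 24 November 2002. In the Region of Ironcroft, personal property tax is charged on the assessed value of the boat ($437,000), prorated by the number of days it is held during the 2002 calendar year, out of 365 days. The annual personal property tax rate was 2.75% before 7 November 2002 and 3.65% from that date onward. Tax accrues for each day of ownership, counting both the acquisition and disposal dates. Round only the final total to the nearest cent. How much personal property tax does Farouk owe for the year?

16 October – 6 November 2002: 22 days at 2.75% → $437,000 × 2.75% × 22/365 = $724.3425
7 November – 24 November 2002: 18 days at 3.65% → $437,000 × 3.65% × 18/365 = $786.6000
Total = $1,510.9425

$1,510.94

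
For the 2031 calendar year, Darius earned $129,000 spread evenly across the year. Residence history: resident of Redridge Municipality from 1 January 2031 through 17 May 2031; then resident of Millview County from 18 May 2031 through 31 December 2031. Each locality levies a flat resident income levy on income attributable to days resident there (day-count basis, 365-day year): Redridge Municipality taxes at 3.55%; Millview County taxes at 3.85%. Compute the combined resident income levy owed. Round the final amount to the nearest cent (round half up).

Redridge Municipality, 1 January – 17 May 2031: 137 days → $129,000 × 3.55% × 137/365 = $1,718.8808
Millview County, 18 May – 31 December 2031: 228 days → $129,000 × 3.85% × 228/365 = $3,102.3616
Total = $4,821.2425

$4,821.24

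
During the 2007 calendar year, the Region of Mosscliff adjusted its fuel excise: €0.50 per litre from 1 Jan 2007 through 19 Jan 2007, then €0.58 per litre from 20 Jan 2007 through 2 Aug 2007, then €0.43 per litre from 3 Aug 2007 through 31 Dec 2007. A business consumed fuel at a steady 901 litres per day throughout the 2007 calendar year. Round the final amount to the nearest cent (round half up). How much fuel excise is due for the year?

€168,964.53

1 Jan – 19 Jan 2007: 19 days × 901 litres/day = 17,119 litres at €0.50/litre → €8,559.50
20 Jan – 2 Aug 2007: 195 days × 901 litres/day = 175,695 litres at €0.58/litre → €101,903.10
3 Aug – 31 Dec 2007: 151 days × 901 litres/day = 136,051 litres at €0.43/litre → €58,501.93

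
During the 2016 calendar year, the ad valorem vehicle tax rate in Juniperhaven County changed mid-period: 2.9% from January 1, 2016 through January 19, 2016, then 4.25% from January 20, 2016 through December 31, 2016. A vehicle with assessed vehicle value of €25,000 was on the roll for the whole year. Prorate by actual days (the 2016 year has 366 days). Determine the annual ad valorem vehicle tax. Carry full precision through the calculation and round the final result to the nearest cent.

€1,044.98

January 1 – January 19, 2016: 19 days at 2.9% → €25,000 × 2.9% × 19/366 = €37.6366
January 20 – December 31, 2016: 347 days at 4.25% → €25,000 × 4.25% × 347/366 = €1,007.3429
Total = €1,044.9795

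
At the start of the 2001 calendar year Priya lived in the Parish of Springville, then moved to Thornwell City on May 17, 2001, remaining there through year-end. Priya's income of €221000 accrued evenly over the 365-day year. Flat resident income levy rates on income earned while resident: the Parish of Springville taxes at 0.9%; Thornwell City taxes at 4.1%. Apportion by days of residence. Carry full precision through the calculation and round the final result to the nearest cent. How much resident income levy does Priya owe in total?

€6425.95

The Parish of Springville, January 1 – May 16, 2001: 136 days → €221000 × 0.9% × 136/365 = €741.1068
Thornwell City, May 17 – December 31, 2001: 229 days → €221000 × 4.1% × 229/365 = €5684.8466
Total = €6425.9534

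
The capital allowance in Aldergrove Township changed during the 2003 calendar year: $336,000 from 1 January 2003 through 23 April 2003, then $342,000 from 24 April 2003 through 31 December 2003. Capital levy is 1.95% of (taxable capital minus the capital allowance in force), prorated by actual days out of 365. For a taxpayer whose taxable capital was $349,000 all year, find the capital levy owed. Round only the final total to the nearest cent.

1 January – 23 April 2003: 113 days, exemption $336,000 → ($349,000 − $336,000) × 1.95% × 113/365 = $78.4808
24 April – 31 December 2003: 252 days, exemption $342,000 → ($349,000 − $342,000) × 1.95% × 252/365 = $94.2411
Total = $172.7219

$172.72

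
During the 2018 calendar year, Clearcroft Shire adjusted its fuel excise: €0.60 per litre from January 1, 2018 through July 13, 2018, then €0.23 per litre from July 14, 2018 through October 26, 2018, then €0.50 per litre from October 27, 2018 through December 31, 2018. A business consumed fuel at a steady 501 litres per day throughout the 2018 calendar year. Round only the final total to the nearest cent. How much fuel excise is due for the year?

€86,948.55

January 1 – July 13, 2018: 194 days × 501 litres/day = 97,194 litres at €0.60/litre → €58,316.40
July 14 – October 26, 2018: 105 days × 501 litres/day = 52,605 litres at €0.23/litre → €12,099.15
October 27 – December 31, 2018: 66 days × 501 litres/day = 33,066 litres at €0.50/litre → €16,533.00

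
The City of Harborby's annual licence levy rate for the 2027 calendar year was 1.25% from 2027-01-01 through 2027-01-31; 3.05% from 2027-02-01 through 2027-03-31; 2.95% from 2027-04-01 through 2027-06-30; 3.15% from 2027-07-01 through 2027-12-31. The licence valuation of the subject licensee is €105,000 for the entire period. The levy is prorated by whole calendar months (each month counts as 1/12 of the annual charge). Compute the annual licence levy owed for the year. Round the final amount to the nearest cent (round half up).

2027-01-01 to 2027-01-31: 1 month at 1.25% → €105,000 × 1.25% × 1/12 = €109.3750
2027-02-01 to 2027-03-31: 2 months at 3.05% → €105,000 × 3.05% × 2/12 = €533.7500
2027-04-01 to 2027-06-30: 3 months at 2.95% → €105,000 × 2.95% × 3/12 = €774.3750
2027-07-01 to 2027-12-31: 6 months at 3.15% → €105,000 × 3.15% × 6/12 = €1,653.7500
Total = €3,071.2500

€3,071.25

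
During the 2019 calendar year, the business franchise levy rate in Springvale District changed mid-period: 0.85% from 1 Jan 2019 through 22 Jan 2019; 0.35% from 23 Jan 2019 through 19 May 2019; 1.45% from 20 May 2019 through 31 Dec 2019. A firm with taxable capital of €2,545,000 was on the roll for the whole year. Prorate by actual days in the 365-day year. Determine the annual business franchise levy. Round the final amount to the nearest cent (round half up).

1 Jan – 22 Jan 2019: 22 days at 0.85% → €2,545,000 × 0.85% × 22/365 = €1,303.8767
23 Jan – 19 May 2019: 117 days at 0.35% → €2,545,000 × 0.35% × 117/365 = €2,855.2808
20 May – 31 Dec 2019: 226 days at 1.45% → €2,545,000 × 1.45% × 226/365 = €22,849.2192
Total = €27,008.3767

€27,008.38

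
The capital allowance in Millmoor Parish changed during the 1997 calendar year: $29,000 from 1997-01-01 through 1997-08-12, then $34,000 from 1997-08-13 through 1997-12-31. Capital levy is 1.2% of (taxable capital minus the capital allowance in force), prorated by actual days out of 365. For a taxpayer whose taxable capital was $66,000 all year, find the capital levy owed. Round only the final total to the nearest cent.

1997-01-01 to 1997-08-12: 224 days, exemption $29,000 → ($66,000 − $29,000) × 1.2% × 224/365 = $272.4822
1997-08-13 to 1997-12-31: 141 days, exemption $34,000 → ($66,000 − $34,000) × 1.2% × 141/365 = $148.3397
Total = $420.8219

$420.82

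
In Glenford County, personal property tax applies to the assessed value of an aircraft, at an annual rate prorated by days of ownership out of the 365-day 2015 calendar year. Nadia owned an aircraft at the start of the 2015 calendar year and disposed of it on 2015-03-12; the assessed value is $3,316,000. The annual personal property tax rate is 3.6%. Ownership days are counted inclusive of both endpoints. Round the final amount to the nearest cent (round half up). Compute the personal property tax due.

$23,221.08

Days held (2015-01-01 to 2015-03-12): 71 out of 365
Tax = $3,316,000 × 3.6% × 71/365 = $23,221.0849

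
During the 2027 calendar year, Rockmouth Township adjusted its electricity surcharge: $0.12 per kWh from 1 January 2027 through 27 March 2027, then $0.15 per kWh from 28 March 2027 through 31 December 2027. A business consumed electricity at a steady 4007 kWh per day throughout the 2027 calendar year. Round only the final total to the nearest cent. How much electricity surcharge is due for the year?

1 January – 27 March 2027: 86 days × 4007 kWh/day = 344,602 kWh at $0.12/kWh → $41,352.24
28 March – 31 December 2027: 279 days × 4007 kWh/day = 1,117,953 kWh at $0.15/kWh → $167,692.95

$209,045.19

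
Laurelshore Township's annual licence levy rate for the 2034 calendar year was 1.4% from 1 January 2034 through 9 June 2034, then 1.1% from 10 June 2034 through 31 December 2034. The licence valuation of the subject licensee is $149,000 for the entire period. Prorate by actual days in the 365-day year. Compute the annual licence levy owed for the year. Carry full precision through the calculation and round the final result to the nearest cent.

1 January – 9 June 2034: 160 days at 1.4% → $149,000 × 1.4% × 160/365 = $914.4110
10 June – 31 December 2034: 205 days at 1.1% → $149,000 × 1.1% × 205/365 = $920.5342
Total = $1,834.9452

$1,834.95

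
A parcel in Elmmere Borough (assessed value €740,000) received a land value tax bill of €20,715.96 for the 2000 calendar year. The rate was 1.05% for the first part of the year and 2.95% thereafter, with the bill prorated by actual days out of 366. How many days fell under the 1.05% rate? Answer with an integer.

Let d = days at the first rate; then 366 − d days at the second rate.
€740,000 × [1.05%·d + 2.95%·(366−d)] / 366 = €20,715.96
Solving gives d = 29, so the new rate took effect on 30 January 2000.

29 days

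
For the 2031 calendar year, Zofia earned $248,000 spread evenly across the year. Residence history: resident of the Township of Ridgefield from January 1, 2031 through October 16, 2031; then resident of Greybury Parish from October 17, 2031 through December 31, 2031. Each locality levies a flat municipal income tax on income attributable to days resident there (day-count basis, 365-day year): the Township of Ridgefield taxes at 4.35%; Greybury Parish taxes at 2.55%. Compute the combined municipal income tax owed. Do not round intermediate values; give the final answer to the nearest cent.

$9,858.51

The Township of Ridgefield, January 1 – October 16, 2031: 289 days → $248,000 × 4.35% × 289/365 = $8,541.7315
Greybury Parish, October 17 – December 31, 2031: 76 days → $248,000 × 2.55% × 76/365 = $1,316.7781
Total = $9,858.5096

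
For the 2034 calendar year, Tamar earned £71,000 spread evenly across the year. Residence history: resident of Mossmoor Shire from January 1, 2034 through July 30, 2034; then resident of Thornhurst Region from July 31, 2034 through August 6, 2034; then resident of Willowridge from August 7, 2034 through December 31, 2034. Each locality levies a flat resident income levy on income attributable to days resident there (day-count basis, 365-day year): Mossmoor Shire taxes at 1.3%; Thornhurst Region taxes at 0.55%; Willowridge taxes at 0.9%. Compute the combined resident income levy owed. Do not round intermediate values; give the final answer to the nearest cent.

Mossmoor Shire, January 1 – July 30, 2034: 211 days → £71,000 × 1.3% × 211/365 = £533.5699
Thornhurst Region, July 31 – August 6, 2034: 7 days → £71,000 × 0.55% × 7/365 = £7.4890
Willowridge, August 7 – December 31, 2034: 147 days → £71,000 × 0.9% × 147/365 = £257.3507
Total = £798.4096

£798.41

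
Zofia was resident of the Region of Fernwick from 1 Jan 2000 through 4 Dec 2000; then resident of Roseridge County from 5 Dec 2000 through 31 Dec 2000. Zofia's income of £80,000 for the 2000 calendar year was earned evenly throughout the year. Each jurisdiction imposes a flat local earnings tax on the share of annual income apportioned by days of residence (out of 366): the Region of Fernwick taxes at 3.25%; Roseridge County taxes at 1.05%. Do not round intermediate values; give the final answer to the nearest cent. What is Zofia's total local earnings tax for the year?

The Region of Fernwick, 1 Jan – 4 Dec 2000: 339 days → £80,000 × 3.25% × 339/366 = £2,408.1967
Roseridge County, 5 Dec – 31 Dec 2000: 27 days → £80,000 × 1.05% × 27/366 = £61.9672
Total = £2,470.1639

£2,470.16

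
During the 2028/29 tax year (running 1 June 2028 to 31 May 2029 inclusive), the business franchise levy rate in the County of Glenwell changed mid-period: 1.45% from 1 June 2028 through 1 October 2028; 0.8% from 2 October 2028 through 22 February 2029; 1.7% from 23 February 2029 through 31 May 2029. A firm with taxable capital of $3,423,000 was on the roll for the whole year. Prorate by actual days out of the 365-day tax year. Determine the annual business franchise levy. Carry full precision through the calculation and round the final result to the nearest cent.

1 June – 1 October 2028: 123 days at 1.45% → $3,423,000 × 1.45% × 123/365 = $16,725.8096
2 October 2028 – 22 February 2029: 144 days at 0.8% → $3,423,000 × 0.8% × 144/365 = $10,803.5507
23 February – 31 May 2029: 98 days at 1.7% → $3,423,000 × 1.7% × 98/365 = $15,623.8849
Total = $43,153.2452

$43,153.25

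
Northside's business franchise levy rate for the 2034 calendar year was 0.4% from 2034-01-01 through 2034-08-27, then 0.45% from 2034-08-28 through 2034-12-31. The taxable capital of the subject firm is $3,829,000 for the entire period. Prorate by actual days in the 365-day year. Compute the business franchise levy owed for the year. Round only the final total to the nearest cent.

$15,976.90

2034-01-01 to 2034-08-27: 239 days at 0.4% → $3,829,000 × 0.4% × 239/365 = $10,028.8329
2034-08-28 to 2034-12-31: 126 days at 0.45% → $3,829,000 × 0.45% × 126/365 = $5,948.0630
Total = $15,976.8959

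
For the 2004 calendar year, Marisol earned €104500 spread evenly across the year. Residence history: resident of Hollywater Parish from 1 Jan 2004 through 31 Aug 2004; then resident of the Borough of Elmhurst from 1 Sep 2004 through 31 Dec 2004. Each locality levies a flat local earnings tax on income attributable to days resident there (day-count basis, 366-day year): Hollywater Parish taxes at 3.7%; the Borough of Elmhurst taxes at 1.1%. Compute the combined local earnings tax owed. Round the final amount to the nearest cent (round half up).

Hollywater Parish, 1 Jan – 31 Aug 2004: 244 days → €104500 × 3.7% × 244/366 = €2577.6667
The Borough of Elmhurst, 1 Sep – 31 Dec 2004: 122 days → €104500 × 1.1% × 122/366 = €383.1667
Total = €2960.8333

€2960.83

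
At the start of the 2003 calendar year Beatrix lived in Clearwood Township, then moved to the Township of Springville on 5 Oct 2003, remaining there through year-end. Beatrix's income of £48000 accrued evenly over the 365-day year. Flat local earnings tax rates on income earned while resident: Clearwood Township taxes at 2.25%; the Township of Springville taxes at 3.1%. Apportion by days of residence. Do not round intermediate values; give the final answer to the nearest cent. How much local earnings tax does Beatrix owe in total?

£1178.37

Clearwood Township, 1 Jan – 4 Oct 2003: 277 days → £48000 × 2.25% × 277/365 = £819.6164
The Township of Springville, 5 Oct – 31 Dec 2003: 88 days → £48000 × 3.1% × 88/365 = £358.7507
Total = £1178.3671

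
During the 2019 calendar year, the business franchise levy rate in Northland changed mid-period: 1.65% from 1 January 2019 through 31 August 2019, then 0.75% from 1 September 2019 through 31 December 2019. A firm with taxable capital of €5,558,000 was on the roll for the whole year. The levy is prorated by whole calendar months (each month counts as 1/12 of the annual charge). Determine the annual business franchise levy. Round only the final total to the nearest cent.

€75,033.00

1 January – 31 August 2019: 8 months at 1.65% → €5,558,000 × 1.65% × 8/12 = €61,138.0000
1 September – 31 December 2019: 4 months at 0.75% → €5,558,000 × 0.75% × 4/12 = €13,895.0000
Total = €75,033.0000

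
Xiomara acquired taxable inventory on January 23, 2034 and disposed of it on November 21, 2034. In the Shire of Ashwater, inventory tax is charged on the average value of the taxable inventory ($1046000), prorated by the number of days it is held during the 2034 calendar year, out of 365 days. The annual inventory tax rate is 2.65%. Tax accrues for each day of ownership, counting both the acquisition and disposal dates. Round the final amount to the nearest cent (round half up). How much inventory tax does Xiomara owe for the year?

Days held (January 23 – November 21, 2034): 303 out of 365
Tax = $1046000 × 2.65% × 303/365 = $23010.5671

$23010.57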